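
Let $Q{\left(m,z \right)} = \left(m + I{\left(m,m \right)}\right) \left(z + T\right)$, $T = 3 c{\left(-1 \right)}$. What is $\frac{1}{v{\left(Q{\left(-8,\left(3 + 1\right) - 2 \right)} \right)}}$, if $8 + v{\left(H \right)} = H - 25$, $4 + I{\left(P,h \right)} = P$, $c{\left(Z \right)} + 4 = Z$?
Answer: $\frac{1}{227} \approx 0.0044053$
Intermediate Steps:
$c{\left(Z \right)} = -4 + Z$
$I{\left(P,h \right)} = -4 + P$
$T = -15$ ($T = 3 \left(-4 - 1\right) = 3 \left(-5\right) = -15$)
$Q{\left(m,z \right)} = \left(-15 + z\right) \left(-4 + 2 m\right)$ ($Q{\left(m,z \right)} = \left(m + \left(-4 + m\right)\right) \left(z - 15\right) = \left(-4 + 2 m\right) \left(-15 + z\right) = \left(-15 + z\right) \left(-4 + 2 m\right)$)
$v{\left(H \right)} = -33 + H$ ($v{\left(H \right)} = -8 + \left(H - 25\right) = -8 + \left(-25 + H\right) = -33 + H$)
$\frac{1}{v{\left(Q{\left(-8,\left(3 + 1\right) - 2 \right)} \right)}} = \frac{1}{-33 + \left(60 - -240 - 8 \left(\left(3 + 1\right) - 2\right) + \left(\left(3 + 1\right) - 2\right) \left(-4 - 8\right)\right)} = \frac{1}{-33 + \left(60 + 240 - 8 \left(4 - 2\right) + \left(4 - 2\right) \left(-12\right)\right)} = \frac{1}{-33 + \left(60 + 240 - 16 + 2 \left(-12\right)\right)} = \frac{1}{-33 + \left(60 + 240 - 16 - 24\right)} = \frac{1}{-33 + 260} = \frac{1}{227}$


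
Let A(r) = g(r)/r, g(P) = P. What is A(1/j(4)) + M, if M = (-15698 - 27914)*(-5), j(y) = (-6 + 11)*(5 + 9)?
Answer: 218061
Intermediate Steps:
j(y) = 70 (j(y) = 5*14 = 70)
A(r) = 1 (A(r) = r/r = 1)
M = 218060 (M = -43612*(-5) = 218060)
A(1/j(4)) + M = 1 + 218060 = 218061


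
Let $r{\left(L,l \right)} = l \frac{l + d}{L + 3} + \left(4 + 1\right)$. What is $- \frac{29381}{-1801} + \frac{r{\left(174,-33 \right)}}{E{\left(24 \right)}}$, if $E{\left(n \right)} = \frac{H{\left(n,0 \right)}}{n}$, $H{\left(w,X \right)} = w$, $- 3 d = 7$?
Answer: $\frac{8894288}{318777} \approx 27.901$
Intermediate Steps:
$d = - \frac{7}{3}$ ($d = \left(- \frac{1}{3}\right) 7 = - \frac{7}{3} \approx -2.3333$)
$r{\left(L,l \right)} = 5 + \frac{l \left(- \frac{7}{3} + l\right)}{3 + L}$ ($r{\left(L,l \right)} = l \frac{l - \frac{7}{3}}{L + 3} + \left(4 + 1\right) = l \frac{- \frac{7}{3} + l}{3 + L} + 5 = \frac{l \left(- \frac{7}{3} + l\right)}{3 + L} + 5 = 5 + \frac{l \left(- \frac{7}{3} + l\right)}{3 + L}$)
$E{\left(n \right)} = 1$ ($E{\left(n \right)} = \frac{n}{n} = 1$)
$- \frac{29381}{-1801} + \frac{r{\left(174,-33 \right)}}{E{\left(24 \right)}} = - \frac{29381}{-1801} + \frac{\frac{1}{3 + 174} \left(15 + \left(-33\right)^{2} + 5 \cdot 174 - -77\right)}{1} = \left(-29381\right) \left(- \frac{1}{1801}\right) + \frac{15 + 1089 + 870 + 77}{177} \cdot 1 = \frac{29381}{1801} + \frac{1}{177} \cdot 2051 \cdot 1 = \frac{29381}{1801} + \frac{2051}{177} \cdot 1 = \frac{29381}{1801} + \frac{2051}{177} = \frac{8894288}{318777}$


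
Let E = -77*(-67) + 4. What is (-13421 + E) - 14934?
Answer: -23192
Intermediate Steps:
E = 5163 (E = 5159 + 4 = 5163)
(-13421 + E) - 14934 = (-13421 + 5163) - 14934 = -8258 - 14934 = -23192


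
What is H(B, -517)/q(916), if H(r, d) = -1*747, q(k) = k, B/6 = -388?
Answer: -747/916 ≈ -0.81550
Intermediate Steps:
B = -2328 (B = 6*(-388) = -2328)
H(r, d) = -747
H(B, -517)/q(916) = -747/916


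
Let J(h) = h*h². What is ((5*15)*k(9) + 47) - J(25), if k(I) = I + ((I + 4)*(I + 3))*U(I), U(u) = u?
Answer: 90397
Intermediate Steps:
J(h) = h³
k(I) = I + I*(3 + I)*(4 + I) (k(I) = I + ((I + 4)*(I + 3))*I = I + ((4 + I)*(3 + I))*I = I + ((3 + I)*(4 + I))*I = I + I*(3 + I)*(4 + I))
((5*15)*k(9) + 47) - J(25) = ((5*15)*(9*(13 + 9² + 7*9)) + 47) - 1*25³ = (75*(9*(13 + 81 + 63)) + 47) - 1*15625 = (75*(9*157) + 47) - 15625 = (75*1413 + 47) - 15625 = (105975 + 47) - 15625 = 106022 - 15625 = 90397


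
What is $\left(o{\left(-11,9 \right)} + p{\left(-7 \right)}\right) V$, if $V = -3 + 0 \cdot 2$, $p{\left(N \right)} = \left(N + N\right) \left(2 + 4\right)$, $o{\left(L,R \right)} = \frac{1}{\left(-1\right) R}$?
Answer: $\frac{757}{3} \approx 252.33$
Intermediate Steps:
$o{\left(L,R \right)} = - \frac{1}{R}$
$p{\left(N \right)} = 12 N$ ($p{\left(N \right)} = 2 N 6 = 12 N$)
$V = -3$ ($V = -3 + 0 = -3$)
$\left(o{\left(-11,9 \right)} + p{\left(-7 \right)}\right) V = \left(- \frac{1}{9} + 12 \left(-7\right)\right) \left(-3\right) = \left(\left(-1\right) \frac{1}{9} - 84\right) \left(-3\right) = \left(- \frac{1}{9} - 84\right) \left(-3\right) = \left(- \frac{757}{9}\right) \left(-3\right) = \frac{757}{3}$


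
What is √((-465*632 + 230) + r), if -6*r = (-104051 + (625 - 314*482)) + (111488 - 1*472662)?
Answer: 4*I*√11937 ≈ 437.03*I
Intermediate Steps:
r = 102658 (r = -((-104051 + (625 - 314*482)) + (111488 - 1*472662))/6 = -((-104051 + (625 - 151348)) + (111488 - 472662))/6 = -((-104051 - 150723) - 361174)/6 = -(-254774 - 361174)/6 = -⅙*(-615948) = 102658)
√((-465*632 + 230) + r) = √((-465*632 + 230) + 102658) = √((-293880 + 230) + 102658) = √(-293650 + 102658) = √(-190992) = 4*I*√11937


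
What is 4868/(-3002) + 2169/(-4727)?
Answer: -14761187/7095227 ≈ -2.0804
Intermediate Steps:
4868/(-3002) + 2169/(-4727) = 4868*(-1/3002) + 2169*(-1/4727) = -2434/1501 - 2169/4727 = -14761187/7095227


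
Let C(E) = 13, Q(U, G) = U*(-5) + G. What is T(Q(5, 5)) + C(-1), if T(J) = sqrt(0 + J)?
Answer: 13 + 2*I*sqrt(5) ≈ 13.0 + 4.4721*I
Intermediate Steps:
Q(U, G) = G - 5*U (Q(U, G) = -5*U + G = G - 5*U)
T(J) = sqrt(J)
T(Q(5, 5)) + C(-1) = sqrt(5 - 5*5) + 13 = sqrt(5 - 25) + 13 = sqrt(-20) + 13 = 2*I*sqrt(5) + 13 = 13 + 2*I*sqrt(5)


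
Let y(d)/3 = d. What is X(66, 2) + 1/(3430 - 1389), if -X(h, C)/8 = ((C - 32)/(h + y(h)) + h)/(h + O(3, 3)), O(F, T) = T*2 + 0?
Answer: -5916463/808236 ≈ -7.3202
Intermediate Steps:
y(d) = 3*d
O(F, T) = 2*T (O(F, T) = 2*T + 0 = 2*T)
X(h, C) = -8*(h + (-32 + C)/(4*h))/(6 + h) (X(h, C) = -8*((C - 32)/(h + 3*h) + h)/(h + 2*3) = -8*((-32 + C)/((4*h)) + h)/(h + 6) = -8*((-32 + C)*(1/(4*h)) + h)/(6 + h) = -8*((-32 + C)/(4*h) + h)/(6 + h) = -8*(h + (-32 + C)/(4*h))/(6 + h))
X(66, 2) + 1/(3430 - 1389) = 2*(32 - 1*2 - 4*66**2)/(66*(6 + 66)) + 1/(3430 - 1389) = 2*(1/66)*(32 - 2 - 4*4356)/72 + 1/2041 = 2*(1/66)*(1/72)*(32 - 2 - 17424) + 1/2041 = 2*(1/66)*(1/72)*(-17394) + 1/2041 = -2899/396 + 1/2041 = -5916463/808236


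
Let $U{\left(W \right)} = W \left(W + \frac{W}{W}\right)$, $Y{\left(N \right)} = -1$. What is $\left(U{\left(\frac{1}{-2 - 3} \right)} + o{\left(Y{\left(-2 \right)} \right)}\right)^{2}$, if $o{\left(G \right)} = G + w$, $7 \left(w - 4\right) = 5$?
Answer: $\frac{386884}{30625} \approx 12.633$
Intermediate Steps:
$w = \frac{33}{7}$ ($w = 4 + \frac{1}{7} \cdot 5 = 4 + \frac{5}{7} = \frac{33}{7} \approx 4.7143$)
$U{\left(W \right)} = W \left(1 + W\right)$ ($U{\left(W \right)} = W \left(W + 1\right) = W \left(1 + W\right)$)
$o{\left(G \right)} = \frac{33}{7} + G$ ($o{\left(G \right)} = G + \frac{33}{7} = \frac{33}{7} + G$)
$\left(U{\left(\frac{1}{-2 - 3} \right)} + o{\left(Y{\left(-2 \right)} \right)}\right)^{2} = \left(\frac{1 + \frac{1}{-2 - 3}}{-2 - 3} + \left(\frac{33}{7} - 1\right)\right)^{2} = \left(\frac{1 + \frac{1}{-5}}{-5} + \frac{26}{7}\right)^{2} = \left(- \frac{1 - \frac{1}{5}}{5} + \frac{26}{7}\right)^{2} = \left(\left(- \frac{1}{5}\right) \frac{4}{5} + \frac{26}{7}\right)^{2} = \left(- \frac{4}{25} + \frac{26}{7}\right)^{2} = \left(\frac{622}{175}\right)^{2} = \frac{386884}{30625}$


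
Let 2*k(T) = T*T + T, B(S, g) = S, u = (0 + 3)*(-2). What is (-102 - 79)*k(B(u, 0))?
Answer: -2715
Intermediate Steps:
u = -6 (u = 3*(-2) = -6)
k(T) = T/2 + T²/2 (k(T) = (T*T + T)/2 = (T² + T)/2 = (T + T²)/2 = T/2 + T²/2)
(-102 - 79)*k(B(u, 0)) = (-102 - 79)*((½)*(-6)*(1 - 6)) = -181*(-6)*(-5)/2 = -181*15 = -2715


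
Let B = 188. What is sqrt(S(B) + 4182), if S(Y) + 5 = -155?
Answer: sqrt(4022) ≈ 63.419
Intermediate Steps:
S(Y) = -160 (S(Y) = -5 - 155 = -160)
sqrt(S(B) + 4182) = sqrt(-160 + 4182) = sqrt(4022)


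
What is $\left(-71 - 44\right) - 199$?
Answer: $-314$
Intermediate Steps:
$\left(-71 - 44\right) - 199 = -115 - 199 = -314$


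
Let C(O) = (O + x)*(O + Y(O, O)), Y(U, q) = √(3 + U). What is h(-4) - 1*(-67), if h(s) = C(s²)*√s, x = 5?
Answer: 67 + 42*I*(16 + √19) ≈ 67.0 + 855.07*I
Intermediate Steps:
C(O) = (5 + O)*(O + √(3 + O)) (C(O) = (O + 5)*(O + √(3 + O)) = (5 + O)*(O + √(3 + O)))
h(s) = √s*(s⁴ + 5*s² + 5*√(3 + s²) + s²*√(3 + s²)) (h(s) = ((s²)² + 5*s² + 5*√(3 + s²) + s²*√(3 + s²))*√s = (s⁴ + 5*s² + 5*√(3 + s²) + s²*√(3 + s²))*√s = √s*(s⁴ + 5*s² + 5*√(3 + s²) + s²*√(3 + s²)))
h(-4) - 1*(-67) = √(-4)*((-4)⁴ + 5*(-4)² + 5*√(3 + (-4)²) + (-4)²*√(3 + (-4)²)) - 1*(-67) = (2*I)*(256 + 5*16 + 5*√(3 + 16) + 16*√(3 + 16)) + 67 = (2*I)*(256 + 80 + 5*√19 + 16*√19) + 67 = (2*I)*(336 + 21*√19) + 67 = 2*I*(336 + 21*√19) + 67 = 67 + 2*I*(336 + 21*√19)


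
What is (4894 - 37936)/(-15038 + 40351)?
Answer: -33042/25313 ≈ -1.3053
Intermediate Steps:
(4894 - 37936)/(-15038 + 40351) = -33042/25313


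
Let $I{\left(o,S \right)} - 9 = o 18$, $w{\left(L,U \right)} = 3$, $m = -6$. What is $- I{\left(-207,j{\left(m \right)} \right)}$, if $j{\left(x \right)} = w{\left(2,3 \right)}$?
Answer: $3717$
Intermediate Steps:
$j{\left(x \right)} = 3$
$I{\left(o,S \right)} = 9 + 18 o$ ($I{\left(o,S \right)} = 9 + o 18 = 9 + 18 o$)
$- I{\left(-207,j{\left(m \right)} \right)} = - (9 + 18 \left(-207\right)) = - (9 - 3726) = \left(-1\right) \left(-3717\right) = 3717$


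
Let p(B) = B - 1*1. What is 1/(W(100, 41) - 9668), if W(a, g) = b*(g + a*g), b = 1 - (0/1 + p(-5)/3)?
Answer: 1/2755 ≈ 0.00036298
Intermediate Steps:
p(B) = -1 + B (p(B) = B - 1 = -1 + B)
b = 3 (b = 1 - (0/1 + (-1 - 5)/3) = 1 - (0*1 - 6*⅓) = 1 - (0 - 2) = 1 - 1*(-2) = 1 + 2 = 3)
W(a, g) = 3*g + 3*a*g (W(a, g) = 3*(g + a*g) = 3*g + 3*a*g)
1/(W(100, 41) - 9668) = 1/(3*41*(1 + 100) - 9668) = 1/(3*41*101 - 9668) = 1/(12423 - 9668) = 1/2755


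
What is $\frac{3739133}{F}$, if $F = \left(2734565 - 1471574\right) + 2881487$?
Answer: $\frac{3739133}{4144478} \approx 0.9022$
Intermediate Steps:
$F = 4144478$ ($F = 1262991 + 2881487 = 4144478$)
$\frac{3739133}{F} = \frac{3739133}{4144478}$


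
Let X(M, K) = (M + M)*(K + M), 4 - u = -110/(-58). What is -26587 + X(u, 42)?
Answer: -22203629/841 ≈ -26401.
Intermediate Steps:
u = 61/29 (u = 4 - (-110)/(-58) = 4 - (-110)*(-1)/58 = 4 - 1*55/29 = 4 - 55/29 = 61/29 ≈ 2.1034)
X(M, K) = 2*M*(K + M) (X(M, K) = (2*M)*(K + M) = 2*M*(K + M))
-26587 + X(u, 42) = -26587 + 2*(61/29)*(42 + 61/29) = -26587 + 2*(61/29)*(1279/29) = -26587 + 156038/841 = -22203629/841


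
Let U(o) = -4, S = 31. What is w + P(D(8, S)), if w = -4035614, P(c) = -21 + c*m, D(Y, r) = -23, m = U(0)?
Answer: -4035543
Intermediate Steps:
m = -4
P(c) = -21 - 4*c (P(c) = -21 + c*(-4) = -21 - 4*c)
w + P(D(8, S)) = -4035614 + (-21 - 4*(-23)) = -4035614 + (-21 + 92) = -4035614 + 71 = -4035543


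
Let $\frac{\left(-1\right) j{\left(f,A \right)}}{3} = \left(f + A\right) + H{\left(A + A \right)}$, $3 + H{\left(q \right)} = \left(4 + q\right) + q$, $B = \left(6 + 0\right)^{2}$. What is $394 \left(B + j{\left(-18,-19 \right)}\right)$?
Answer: $146568$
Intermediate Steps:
$B = 36$ ($B = 6^{2} = 36$)
$H{\left(q \right)} = 1 + 2 q$ ($H{\left(q \right)} = -3 + \left(\left(4 + q\right) + q\right) = -3 + \left(4 + 2 q\right) = 1 + 2 q$)
$j{\left(f,A \right)} = -3 - 15 A - 3 f$ ($j{\left(f,A \right)} = - 3 \left(\left(f + A\right) + \left(1 + 2 \left(A + A\right)\right)\right) = - 3 \left(\left(A + f\right) + \left(1 + 2 \cdot 2 A\right)\right) = - 3 \left(\left(A + f\right) + \left(1 + 4 A\right)\right) = - 3 \left(1 + f + 5 A\right) = -3 - 15 A - 3 f$)
$394 \left(B + j{\left(-18,-19 \right)}\right) = 394 \left(36 - -336\right) = 394 \left(36 + \left(-3 + 285 + 54\right)\right) = 394 \left(36 + 336\right) = 394 \cdot 372 = 146568$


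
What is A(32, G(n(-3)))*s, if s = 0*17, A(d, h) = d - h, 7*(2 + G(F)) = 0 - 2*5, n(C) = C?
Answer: 0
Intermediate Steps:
G(F) = -24/7 (G(F) = -2 + (0 - 2*5)/7 = -2 + (0 - 10)/7 = -2 + (1/7)*(-10) = -2 - 10/7 = -24/7)
s = 0
A(32, G(n(-3)))*s = (32 - 1*(-24/7))*0 = (32 + 24/7)*0 = (248/7)*0 = 0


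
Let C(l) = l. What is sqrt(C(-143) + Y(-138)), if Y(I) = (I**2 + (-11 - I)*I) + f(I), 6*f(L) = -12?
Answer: sqrt(1373) ≈ 37.054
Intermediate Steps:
f(L) = -2 (f(L) = (1/6)*(-12) = -2)
Y(I) = -2 + I**2 + I*(-11 - I) (Y(I) = (I**2 + (-11 - I)*I) - 2 = (I**2 + I*(-11 - I)) - 2 = -2 + I**2 + I*(-11 - I))
sqrt(C(-143) + Y(-138)) = sqrt(-143 + (-2 - 11*(-138))) = sqrt(-143 + (-2 + 1518)) = sqrt(-143 + 1516) = sqrt(1373)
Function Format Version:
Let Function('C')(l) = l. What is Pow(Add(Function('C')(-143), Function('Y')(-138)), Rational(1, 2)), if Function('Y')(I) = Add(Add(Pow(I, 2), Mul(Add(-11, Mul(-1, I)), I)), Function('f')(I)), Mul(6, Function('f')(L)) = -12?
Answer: Pow(1373, Rational(1, 2)) ≈ 37.054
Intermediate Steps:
Function('f')(L) = -2 (Function('f')(L) = Mul(Rational(1, 6), -12) = -2)
Function('Y')(I) = Add(-2, Pow(I, 2), Mul(I, Add(-11, Mul(-1, I)))) (Function('Y')(I) = Add(Add(Pow(I, 2), Mul(Add(-11, Mul(-1, I)), I)), -2) = Add(Add(Pow(I, 2), Mul(I, Add(-11, Mul(-1, I)))), -2) = Add(-2, Pow(I, 2), Mul(I, Add(-11, Mul(-1, I)))))
Pow(Add(Function('C')(-143), Function('Y')(-138)), Rational(1, 2)) = Pow(Add(-143, Add(-2, Mul(-11, -138))), Rational(1, 2)) = Pow(Add(-143, Add(-2, 1518)), Rational(1, 2)) = Pow(Add(-143, 1516), Rational(1, 2)) = Pow(1373, Rational(1, 2))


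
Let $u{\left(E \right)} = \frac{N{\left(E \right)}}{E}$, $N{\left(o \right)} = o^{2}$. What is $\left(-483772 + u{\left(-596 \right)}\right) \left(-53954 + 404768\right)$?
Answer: $-169923075552$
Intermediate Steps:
$u{\left(E \right)} = E$ ($u{\left(E \right)} = \frac{E^{2}}{E} = E$)
$\left(-483772 + u{\left(-596 \right)}\right) \left(-53954 + 404768\right) = \left(-483772 - 596\right) \left(-53954 + 404768\right) = \left(-484368\right) 350814 = -169923075552$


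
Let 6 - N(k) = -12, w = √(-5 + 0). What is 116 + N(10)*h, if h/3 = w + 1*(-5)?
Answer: -154 + 54*I*√5 ≈ -154.0 + 120.75*I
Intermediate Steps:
w = I*√5 (w = √(-5) = I*√5 ≈ 2.2361*I)
N(k) = 18 (N(k) = 6 - 1*(-12) = 6 + 12 = 18)
h = -15 + 3*I*√5 (h = 3*(I*√5 + 1*(-5)) = 3*(I*√5 - 5) = 3*(-5 + I*√5) = -15 + 3*I*√5 ≈ -15.0 + 6.7082*I)
116 + N(10)*h = 116 + 18*(-15 + 3*I*√5) = 116 + (-270 + 54*I*√5) = -154 + 54*I*√5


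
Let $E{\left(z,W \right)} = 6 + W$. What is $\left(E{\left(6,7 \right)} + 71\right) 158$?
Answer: $13272$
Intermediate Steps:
$\left(E{\left(6,7 \right)} + 71\right) 158 = \left(\left(6 + 7\right) + 71\right) 158 = \left(13 + 71\right) 158 = 84 \cdot 158 = 13272$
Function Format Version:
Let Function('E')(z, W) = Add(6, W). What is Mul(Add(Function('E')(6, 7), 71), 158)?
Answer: 13272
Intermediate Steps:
Mul(Add(Function('E')(6, 7), 71), 158) = Mul(Add(Add(6, 7), 71), 158) = Mul(Add(13, 71), 158) = Mul(84, 158) = 13272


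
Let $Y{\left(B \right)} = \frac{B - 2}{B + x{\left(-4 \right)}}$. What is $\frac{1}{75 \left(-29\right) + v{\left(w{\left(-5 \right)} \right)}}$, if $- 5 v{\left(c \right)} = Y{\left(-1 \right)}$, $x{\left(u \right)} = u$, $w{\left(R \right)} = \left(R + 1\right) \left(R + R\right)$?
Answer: $- \frac{25}{54378} \approx -0.00045974$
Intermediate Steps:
$w{\left(R \right)} = 2 R \left(1 + R\right)$ ($w{\left(R \right)} = \left(1 + R\right) 2 R = 2 R \left(1 + R\right)$)
$Y{\left(B \right)} = \frac{-2 + B}{-4 + B}$ ($Y{\left(B \right)} = \frac{B - 2}{B - 4} = \frac{-2 + B}{-4 + B}$)
$v{\left(c \right)} = - \frac{3}{25}$ ($v{\left(c \right)} = - \frac{\frac{1}{-4 - 1} \left(-2 - 1\right)}{5} = - \frac{\frac{1}{-5} \left(-3\right)}{5} = - \frac{\left(- \frac{1}{5}\right) \left(-3\right)}{5} = \left(- \frac{1}{5}\right) \frac{3}{5} = - \frac{3}{25}$)
$\frac{1}{75 \left(-29\right) + v{\left(w{\left(-5 \right)} \right)}} = \frac{1}{75 \left(-29\right) - \frac{3}{25}} = \frac{1}{-2175 - \frac{3}{25}} = \frac{1}{- \frac{54378}{25}} = - \frac{25}{54378}$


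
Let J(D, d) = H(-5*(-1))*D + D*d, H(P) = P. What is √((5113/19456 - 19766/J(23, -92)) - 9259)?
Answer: I*√13689560361911205/1216608 ≈ 96.171*I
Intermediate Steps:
J(D, d) = 5*D + D*d (J(D, d) = (-5*(-1))*D + D*d = 5*D + D*d)
√((5113/19456 - 19766/J(23, -92)) - 9259) = √((5113/19456 - 19766*1/(23*(5 - 92))) - 9259) = √((5113*(1/19456) - 19766/(23*(-87))) - 9259) = √((5113/19456 - 19766/(-2001)) - 9259) = √((5113/19456 - 19766*(-1/2001)) - 9259) = √((5113/19456 + 19766/2001) - 9259) = √(394798409/38931456 - 9259) = √(-360071552695/38931456) = I*√13689560361911205/1216608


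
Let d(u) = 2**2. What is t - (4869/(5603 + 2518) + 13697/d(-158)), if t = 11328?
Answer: 85575313/10828 ≈ 7903.1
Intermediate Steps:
d(u) = 4
t - (4869/(5603 + 2518) + 13697/d(-158)) = 11328 - (4869/(5603 + 2518) + 13697/4) = 11328 - (4869/8121 + 13697*(1/4)) = 11328 - (4869*(1/8121) + 13697/4) = 11328 - (1623/2707 + 13697/4) = 11328 - 1*37084271/10828 = 11328 - 37084271/10828 = 85575313/10828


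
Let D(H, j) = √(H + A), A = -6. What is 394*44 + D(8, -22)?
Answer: 17336 + √2 ≈ 17337.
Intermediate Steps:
D(H, j) = √(-6 + H) (D(H, j) = √(H - 6) = √(-6 + H))
394*44 + D(8, -22) = 394*44 + √(-6 + 8) = 17336 + √2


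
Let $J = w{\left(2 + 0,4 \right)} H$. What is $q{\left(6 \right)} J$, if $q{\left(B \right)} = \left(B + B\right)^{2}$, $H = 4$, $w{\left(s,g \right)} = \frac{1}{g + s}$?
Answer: $96$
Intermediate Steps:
$q{\left(B \right)} = 4 B^{2}$ ($q{\left(B \right)} = \left(2 B\right)^{2} = 4 B^{2}$)
$J = \frac{2}{3}$ ($J = \frac{1}{4 + \left(2 + 0\right)} 4 = \frac{1}{4 + 2} \cdot 4 = \frac{1}{6} \cdot 4 = \frac{2}{3} \approx 0.66667$)
$q{\left(6 \right)} J = 4 \cdot 6^{2} \cdot \frac{2}{3} = 4 \cdot 36 \cdot \frac{2}{3} = 144 \cdot \frac{2}{3} = 96$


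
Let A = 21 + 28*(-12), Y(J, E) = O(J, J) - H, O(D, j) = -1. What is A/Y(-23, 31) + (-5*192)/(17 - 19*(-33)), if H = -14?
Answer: -53835/2093 ≈ -25.721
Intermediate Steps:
Y(J, E) = 13 (Y(J, E) = -1 - 1*(-14) = -1 + 14 = 13)
A = -315 (A = 21 - 336 = -315)
A/Y(-23, 31) + (-5*192)/(17 - 19*(-33)) = -315/13 + (-5*192)/(17 - 19*(-33)) = -315*1/13 - 960/(17 + 627) = -315/13 - 960/644 = -315/13 - 960*1/644 = -315/13 - 240/161 = -53835/2093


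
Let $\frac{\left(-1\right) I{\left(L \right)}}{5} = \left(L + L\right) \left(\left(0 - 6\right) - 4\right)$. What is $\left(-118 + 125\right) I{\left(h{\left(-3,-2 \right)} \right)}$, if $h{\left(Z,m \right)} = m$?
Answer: $-1400$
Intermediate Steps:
$I{\left(L \right)} = 100 L$ ($I{\left(L \right)} = - 5 \left(L + L\right) \left(\left(0 - 6\right) - 4\right) = - 5 \cdot 2 L \left(\left(0 - 6\right) - 4\right) = - 5 \cdot 2 L \left(-6 - 4\right) = - 5 \cdot 2 L \left(-10\right) = - 5 \left(- 20 L\right) = 100 L$)
$\left(-118 + 125\right) I{\left(h{\left(-3,-2 \right)} \right)} = \left(-118 + 125\right) 100 \left(-2\right) = 7 \left(-200\right) = -1400$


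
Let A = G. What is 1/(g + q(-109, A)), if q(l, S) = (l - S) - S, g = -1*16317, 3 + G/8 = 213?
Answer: -1/19786 ≈ -5.0541e-5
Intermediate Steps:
G = 1680 (G = -24 + 8*213 = -24 + 1704 = 1680)
g = -16317
A = 1680
q(l, S) = l - 2*S
1/(g + q(-109, A)) = 1/(-16317 + (-109 - 2*1680)) = 1/(-16317 + (-109 - 3360)) = 1/(-16317 - 3469) = 1/(-19786) = -1/19786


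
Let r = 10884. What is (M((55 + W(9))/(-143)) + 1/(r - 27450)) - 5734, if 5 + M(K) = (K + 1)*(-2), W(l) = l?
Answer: -1236177523/215358 ≈ -5740.1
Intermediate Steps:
M(K) = -7 - 2*K (M(K) = -5 + (K + 1)*(-2) = -5 + (1 + K)*(-2) = -5 + (-2 - 2*K) = -7 - 2*K)
(M((55 + W(9))/(-143)) + 1/(r - 27450)) - 5734 = ((-7 - 2*(55 + 9)/(-143)) + 1/(10884 - 27450)) - 5734 = ((-7 - 128*(-1)/143) + 1/(-16566)) - 5734 = ((-7 - 2*(-64/143)) - 1/16566) - 5734 = ((-7 + 128/143) - 1/16566) - 5734 = (-873/143 - 1/16566) - 5734 = -1314751/215358 - 5734 = -1236177523/215358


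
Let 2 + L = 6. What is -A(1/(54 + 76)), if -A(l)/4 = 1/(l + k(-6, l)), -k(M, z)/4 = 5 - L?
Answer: -520/519 ≈ -1.0019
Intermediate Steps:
L = 4 (L = -2 + 6 = 4)
k(M, z) = -4 (k(M, z) = -4*(5 - 1*4) = -4*(5 - 4) = -4*1 = -4)
A(l) = -4/(-4 + l) (A(l) = -4/(l - 4) = -4/(-4 + l))
-A(1/(54 + 76)) = -(-4)/(-4 + 1/(54 + 76)) = -(-4)/(-4 + 1/130) = -(-4)/(-519/130) = -(-4)*(-130)/519 = -1*520/519 = -520/519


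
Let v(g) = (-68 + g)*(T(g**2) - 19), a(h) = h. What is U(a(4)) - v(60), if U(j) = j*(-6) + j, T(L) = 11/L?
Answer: -77389/450 ≈ -171.98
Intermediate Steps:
U(j) = -5*j (U(j) = -6*j + j = -5*j)
v(g) = (-68 + g)*(-19 + 11/g**2) (v(g) = (-68 + g)*(11/(g**2) - 19) = (-68 + g)*(11/g**2 - 19) = (-68 + g)*(-19 + 11/g**2))
U(a(4)) - v(60) = -5*4 - (1292 - 748/60**2 - 19*60 + 11/60) = -20 - (1292 - 748*1/3600 - 1140 + 11*(1/60)) = -20 - (1292 - 187/900 - 1140 + 11/60) = -20 - 1*68389/450 = -20 - 68389/450 = -77389/450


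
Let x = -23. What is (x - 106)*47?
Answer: -6063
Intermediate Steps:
(x - 106)*47 = (-23 - 106)*47 = -129*47 = -6063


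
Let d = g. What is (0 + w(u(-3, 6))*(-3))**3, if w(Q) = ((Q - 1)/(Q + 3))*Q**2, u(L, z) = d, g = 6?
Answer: -216000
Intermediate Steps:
d = 6
u(L, z) = 6
w(Q) = Q**2*(-1 + Q)/(3 + Q) (w(Q) = ((-1 + Q)/(3 + Q))*Q**2 = Q**2*(-1 + Q)/(3 + Q))
(0 + w(u(-3, 6))*(-3))**3 = (0 + (6**2*(-1 + 6)/(3 + 6))*(-3))**3 = (0 + (36*5/9)*(-3))**3 = (0 + (36*(1/9)*5)*(-3))**3 = (0 + 20*(-3))**3 = (0 - 60)**3 = (-60)**3 = -216000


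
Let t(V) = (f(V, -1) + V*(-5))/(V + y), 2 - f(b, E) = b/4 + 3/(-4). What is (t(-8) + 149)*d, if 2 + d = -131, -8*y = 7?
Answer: -1359393/71 ≈ -19146.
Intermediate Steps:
y = -7/8 (y = -⅛*7 = -7/8 ≈ -0.87500)
d = -133 (d = -2 - 131 = -133)
f(b, E) = 11/4 - b/4 (f(b, E) = 2 - (b/4 + 3/(-4)) = 2 - (b*(¼) + 3*(-¼)) = 2 - (b/4 - ¾) = 2 - (-¾ + b/4) = 2 + (¾ - b/4) = 11/4 - b/4)
t(V) = (11/4 - 21*V/4)/(-7/8 + V) (t(V) = ((11/4 - V/4) + V*(-5))/(V - 7/8) = ((11/4 - V/4) - 5*V)/(-7/8 + V) = (11/4 - 21*V/4)/(-7/8 + V))
(t(-8) + 149)*d = (2*(11 - 21*(-8))/(-7 + 8*(-8)) + 149)*(-133) = (2*(11 + 168)/(-7 - 64) + 149)*(-133) = (2*179/(-71) + 149)*(-133) = (2*(-1/71)*179 + 149)*(-133) = (-358/71 + 149)*(-133) = (10221/71)*(-133) = -1359393/71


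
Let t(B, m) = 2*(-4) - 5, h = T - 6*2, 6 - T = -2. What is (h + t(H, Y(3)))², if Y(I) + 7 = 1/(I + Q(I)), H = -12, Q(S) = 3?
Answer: 289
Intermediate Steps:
T = 8 (T = 6 - 1*(-2) = 6 + 2 = 8)
h = -4 (h = 8 - 6*2 = 8 - 12 = -4)
Y(I) = -7 + 1/(3 + I) (Y(I) = -7 + 1/(I + 3) = -7 + 1/(3 + I))
t(B, m) = -13 (t(B, m) = -8 - 5 = -13)
(h + t(H, Y(3)))² = (-4 - 13)² = (-17)² = 289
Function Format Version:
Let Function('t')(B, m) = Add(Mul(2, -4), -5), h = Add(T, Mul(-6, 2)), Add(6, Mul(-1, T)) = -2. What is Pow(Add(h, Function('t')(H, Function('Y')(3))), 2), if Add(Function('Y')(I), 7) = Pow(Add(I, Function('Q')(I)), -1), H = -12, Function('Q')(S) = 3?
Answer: 289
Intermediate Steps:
T = 8 (T = Add(6, Mul(-1, -2)) = Add(6, 2) = 8)
h = -4 (h = Add(8, Mul(-6, 2)) = Add(8, -12) = -4)
Function('Y')(I) = Add(-7, Pow(Add(3, I), -1)) (Function('Y')(I) = Add(-7, Pow(Add(I, 3), -1)) = Add(-7, Pow(Add(3, I), -1)))
Function('t')(B, m) = -13 (Function('t')(B, m) = Add(-8, -5) = -13)
Pow(Add(h, Function('t')(H, Function('Y')(3))), 2) = Pow(Add(-4, -13), 2) = Pow(-17, 2) = 289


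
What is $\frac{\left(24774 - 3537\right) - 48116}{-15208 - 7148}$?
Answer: $\frac{26879}{22356} \approx 1.2023$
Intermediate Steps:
$\frac{\left(24774 - 3537\right) - 48116}{-15208 - 7148} = \frac{\left(24774 - 3537\right) - 48116}{-22356} = \left(21237 - 48116\right) \left(- \frac{1}{22356}\right) = \left(-26879\right) \left(- \frac{1}{22356}\right) = \frac{26879}{22356}$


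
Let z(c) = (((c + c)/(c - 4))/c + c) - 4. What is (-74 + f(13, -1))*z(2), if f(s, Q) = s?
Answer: 183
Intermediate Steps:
z(c) = -4 + c + 2/(-4 + c) (z(c) = (((2*c)/(-4 + c))/c + c) - 4 = ((2*c/(-4 + c))/c + c) - 4 = (2/(-4 + c) + c) - 4 = (c + 2/(-4 + c)) - 4 = -4 + c + 2/(-4 + c))
(-74 + f(13, -1))*z(2) = (-74 + 13)*((18 + 2**2 - 8*2)/(-4 + 2)) = -61*(18 + 4 - 16)/(-2) = -(-61)*6/2 = -61*(-3) = 183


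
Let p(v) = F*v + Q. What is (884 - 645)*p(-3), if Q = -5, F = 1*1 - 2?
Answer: -478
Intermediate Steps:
F = -1 (F = 1 - 2 = -1)
p(v) = -5 - v (p(v) = -v - 5 = -5 - v)
(884 - 645)*p(-3) = (884 - 645)*(-5 - 1*(-3)) = 239*(-5 + 3) = 239*(-2) = -478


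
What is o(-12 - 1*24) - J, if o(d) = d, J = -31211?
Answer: 31175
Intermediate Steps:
o(-12 - 1*24) - J = (-12 - 1*24) - 1*(-31211) = (-12 - 24) + 31211 = -36 + 31211 = 31175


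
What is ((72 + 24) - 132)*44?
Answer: -1584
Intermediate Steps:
((72 + 24) - 132)*44 = (96 - 132)*44 = -36*44 = -1584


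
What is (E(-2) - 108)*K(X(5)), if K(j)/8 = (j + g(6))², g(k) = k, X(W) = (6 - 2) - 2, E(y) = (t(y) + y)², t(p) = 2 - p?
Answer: -53248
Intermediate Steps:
E(y) = 4 (E(y) = ((2 - y) + y)² = 2² = 4)
X(W) = 2 (X(W) = 4 - 2 = 2)
K(j) = 8*(6 + j)² (K(j) = 8*(j + 6)² = 8*(6 + j)²)
(E(-2) - 108)*K(X(5)) = (4 - 108)*(8*(6 + 2)²) = -832*8² = -832*64 = -104*512 = -53248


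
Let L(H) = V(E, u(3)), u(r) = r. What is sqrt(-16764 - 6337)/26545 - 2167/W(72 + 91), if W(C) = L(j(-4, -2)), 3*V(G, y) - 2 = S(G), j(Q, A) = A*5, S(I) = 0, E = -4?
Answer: -6501/2 + I*sqrt(23101)/26545 ≈ -3250.5 + 0.0057258*I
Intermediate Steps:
j(Q, A) = 5*A
V(G, y) = 2/3 (V(G, y) = 2/3 + (1/3)*0 = 2/3 + 0 = 2/3)
L(H) = 2/3
W(C) = 2/3
sqrt(-16764 - 6337)/26545 - 2167/W(72 + 91) = sqrt(-16764 - 6337)/26545 - 2167/2/3 = sqrt(-23101)*(1/26545) - 2167*3/2 = (I*sqrt(23101))*(1/26545) - 6501/2 = I*sqrt(23101)/26545 - 6501/2 = -6501/2 + I*sqrt(23101)/26545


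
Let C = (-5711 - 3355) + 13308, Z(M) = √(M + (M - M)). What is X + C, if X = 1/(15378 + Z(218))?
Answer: 501579742275/118241333 - √218/236482666 ≈ 4242.0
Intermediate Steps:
Z(M) = √M (Z(M) = √(M + 0) = √M)
C = 4242 (C = -9066 + 13308 = 4242)
X = 1/(15378 + √218) ≈ 6.4966e-5
X + C = (7689/118241333 - √218/236482666) + 4242 = 501579742275/118241333 - √218/236482666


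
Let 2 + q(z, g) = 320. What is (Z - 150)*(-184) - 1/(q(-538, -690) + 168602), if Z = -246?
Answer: 12308186879/168920 ≈ 72864.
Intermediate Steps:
q(z, g) = 318 (q(z, g) = -2 + 320 = 318)
(Z - 150)*(-184) - 1/(q(-538, -690) + 168602) = (-246 - 150)*(-184) - 1/(318 + 168602) = -396*(-184) - 1/168920 = 72864 - 1*1/168920 = 72864 - 1/168920 = 12308186879/168920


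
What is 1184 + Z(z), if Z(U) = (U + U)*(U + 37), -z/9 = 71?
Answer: 770540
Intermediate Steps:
z = -639 (z = -9*71 = -639)
Z(U) = 2*U*(37 + U) (Z(U) = (2*U)*(37 + U) = 2*U*(37 + U))
1184 + Z(z) = 1184 + 2*(-639)*(37 - 639) = 1184 + 2*(-639)*(-602) = 1184 + 769356 = 770540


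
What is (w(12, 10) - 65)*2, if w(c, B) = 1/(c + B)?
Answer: -1429/11 ≈ -129.91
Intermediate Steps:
w(c, B) = 1/(B + c)
(w(12, 10) - 65)*2 = (1/(10 + 12) - 65)*2 = (1/22 - 65)*2 = -1429/22*2 = -1429/11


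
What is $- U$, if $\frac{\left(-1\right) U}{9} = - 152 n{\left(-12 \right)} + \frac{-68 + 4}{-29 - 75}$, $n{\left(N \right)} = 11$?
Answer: $- \frac{195552}{13} \approx -15042.0$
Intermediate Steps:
$U = \frac{195552}{13}$ ($U = - 9 \left(\left(-152\right) 11 + \frac{-68 + 4}{-29 - 75}\right) = - 9 \left(-1672 - \frac{64}{-104}\right) = - 9 \left(-1672 - - \frac{8}{13}\right) = - 9 \left(-1672 + \frac{8}{13}\right) = \left(-9\right) \left(- \frac{21728}{13}\right) = \frac{195552}{13} \approx 15042.0$)
$- U = \left(-1\right) \frac{195552}{13} = - \frac{195552}{13}$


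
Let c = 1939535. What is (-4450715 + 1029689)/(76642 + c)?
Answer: -1140342/672059 ≈ -1.6968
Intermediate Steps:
(-4450715 + 1029689)/(76642 + c) = (-4450715 + 1029689)/(76642 + 1939535) = -3421026/2016177 = -3421026*1/2016177 = -1140342/672059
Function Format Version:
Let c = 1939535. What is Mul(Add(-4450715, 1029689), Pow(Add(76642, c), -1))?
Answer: Rational(-1140342, 672059) ≈ -1.6968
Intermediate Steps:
Mul(Add(-4450715, 1029689), Pow(Add(76642, c), -1)) = Mul(Add(-4450715, 1029689), Pow(Add(76642, 1939535), -1)) = Mul(-3421026, Pow(2016177, -1)) = Mul(-3421026, Rational(1, 2016177)) = Rational(-1140342, 672059)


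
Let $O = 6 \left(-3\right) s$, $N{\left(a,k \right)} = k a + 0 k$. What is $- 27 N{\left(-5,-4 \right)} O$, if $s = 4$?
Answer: $38880$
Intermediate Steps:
$N{\left(a,k \right)} = a k$ ($N{\left(a,k \right)} = a k + 0 = a k$)
$O = -72$ ($O = 6 \left(-3\right) 4 = \left(-18\right) 4 = -72$)
$- 27 N{\left(-5,-4 \right)} O = - 27 \left(\left(-5\right) \left(-4\right)\right) \left(-72\right) = \left(-27\right) 20 \left(-72\right) = \left(-540\right) \left(-72\right) = 38880$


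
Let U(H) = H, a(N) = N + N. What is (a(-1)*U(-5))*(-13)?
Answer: -130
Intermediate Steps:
a(N) = 2*N
(a(-1)*U(-5))*(-13) = ((2*(-1))*(-5))*(-13) = -2*(-5)*(-13) = 10*(-13) = -130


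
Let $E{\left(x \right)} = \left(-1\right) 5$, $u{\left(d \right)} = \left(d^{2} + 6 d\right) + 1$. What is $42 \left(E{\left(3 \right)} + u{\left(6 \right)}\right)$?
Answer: $2856$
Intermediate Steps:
$u{\left(d \right)} = 1 + d^{2} + 6 d$
$E{\left(x \right)} = -5$
$42 \left(E{\left(3 \right)} + u{\left(6 \right)}\right) = 42 \left(-5 + \left(1 + 6^{2} + 6 \cdot 6\right)\right) = 42 \left(-5 + \left(1 + 36 + 36\right)\right) = 42 \left(-5 + 73\right) = 42 \cdot 68 = 2856$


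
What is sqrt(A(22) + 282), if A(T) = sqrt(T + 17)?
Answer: sqrt(282 + sqrt(39)) ≈ 16.978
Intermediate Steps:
A(T) = sqrt(17 + T)
sqrt(A(22) + 282) = sqrt(sqrt(17 + 22) + 282) = sqrt(sqrt(39) + 282) = sqrt(282 + sqrt(39))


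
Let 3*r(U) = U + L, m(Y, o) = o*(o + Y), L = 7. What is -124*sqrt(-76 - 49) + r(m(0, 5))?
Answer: 32/3 - 620*I*sqrt(5) ≈ 10.667 - 1386.4*I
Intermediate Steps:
m(Y, o) = o*(Y + o)
r(U) = 7/3 + U/3 (r(U) = (U + 7)/3 = (7 + U)/3 = 7/3 + U/3)
-124*sqrt(-76 - 49) + r(m(0, 5)) = -124*sqrt(-76 - 49) + (7/3 + (5*(0 + 5))/3) = -620*I*sqrt(5) + (7/3 + (5*5)/3) = -620*I*sqrt(5) + (7/3 + (1/3)*25) = -620*I*sqrt(5) + (7/3 + 25/3) = -620*I*sqrt(5) + 32/3 = 32/3 - 620*I*sqrt(5)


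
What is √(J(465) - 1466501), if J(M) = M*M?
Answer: 2*I*√312569 ≈ 1118.2*I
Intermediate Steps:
J(M) = M²
√(J(465) - 1466501) = √(465² - 1466501) = √(216225 - 1466501) = √(-1250276) = 2*I*√312569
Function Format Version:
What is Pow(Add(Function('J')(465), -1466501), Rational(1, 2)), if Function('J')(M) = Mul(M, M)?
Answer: Mul(2, I, Pow(312569, Rational(1, 2))) ≈ Mul(1118.2, I)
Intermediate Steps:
Function('J')(M) = Pow(M, 2)
Pow(Add(Function('J')(465), -1466501), Rational(1, 2)) = Pow(Add(Pow(465, 2), -1466501), Rational(1, 2)) = Pow(Add(216225, -1466501), Rational(1, 2)) = Pow(-1250276, Rational(1, 2)) = Mul(2, I, Pow(312569, Rational(1, 2)))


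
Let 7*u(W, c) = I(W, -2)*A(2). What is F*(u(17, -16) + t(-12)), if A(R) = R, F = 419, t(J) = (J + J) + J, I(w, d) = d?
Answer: -107264/7 ≈ -15323.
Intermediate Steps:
t(J) = 3*J (t(J) = 2*J + J = 3*J)
u(W, c) = -4/7 (u(W, c) = (-2*2)/7 = (⅐)*(-4) = -4/7)
F*(u(17, -16) + t(-12)) = 419*(-4/7 + 3*(-12)) = 419*(-4/7 - 36) = 419*(-256/7) = -107264/7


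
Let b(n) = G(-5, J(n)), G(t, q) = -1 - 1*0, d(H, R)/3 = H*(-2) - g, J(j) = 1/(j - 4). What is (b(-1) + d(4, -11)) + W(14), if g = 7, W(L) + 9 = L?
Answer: -41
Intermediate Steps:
W(L) = -9 + L
J(j) = 1/(-4 + j)
d(H, R) = -21 - 6*H (d(H, R) = 3*(H*(-2) - 1*7) = 3*(-2*H - 7) = 3*(-7 - 2*H) = -21 - 6*H)
G(t, q) = -1 (G(t, q) = -1 + 0 = -1)
b(n) = -1
(b(-1) + d(4, -11)) + W(14) = (-1 + (-21 - 6*4)) + (-9 + 14) = (-1 + (-21 - 24)) + 5 = (-1 - 45) + 5 = -46 + 5 = -41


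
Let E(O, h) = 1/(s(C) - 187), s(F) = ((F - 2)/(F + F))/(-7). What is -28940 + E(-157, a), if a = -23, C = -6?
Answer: -113705281/3929 ≈ -28940.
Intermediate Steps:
s(F) = -(-2 + F)/(14*F) (s(F) = ((-2 + F)/((2*F)))*(-1/7) = ((-2 + F)*(1/(2*F)))*(-1/7) = ((-2 + F)/(2*F))*(-1/7) = -(-2 + F)/(14*F))
E(O, h) = -21/3929 (E(O, h) = 1/((1/14)*(2 - 1*(-6))/(-6) - 187) = 1/((1/14)*(-1/6)*(2 + 6) - 187) = 1/((1/14)*(-1/6)*8 - 187) = 1/(-2/21 - 187) = 1/(-3929/21) = -21/3929)
-28940 + E(-157, a) = -28940 - 21/3929 = -113705281/3929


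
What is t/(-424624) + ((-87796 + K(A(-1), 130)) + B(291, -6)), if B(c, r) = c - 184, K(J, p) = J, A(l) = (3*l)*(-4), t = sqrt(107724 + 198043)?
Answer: -87677 - 209*sqrt(7)/424624 ≈ -87677.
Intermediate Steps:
t = 209*sqrt(7) (t = sqrt(305767) = 209*sqrt(7) ≈ 552.96)
A(l) = -12*l
B(c, r) = -184 + c
t/(-424624) + ((-87796 + K(A(-1), 130)) + B(291, -6)) = (209*sqrt(7))/(-424624) + ((-87796 - 12*(-1)) + (-184 + 291)) = (209*sqrt(7))*(-1/424624) + ((-87796 + 12) + 107) = -209*sqrt(7)/424624 + (-87784 + 107) = -209*sqrt(7)/424624 - 87677 = -87677 - 209*sqrt(7)/424624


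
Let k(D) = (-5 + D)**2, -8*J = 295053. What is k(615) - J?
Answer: 3271853/8 ≈ 4.0898e+5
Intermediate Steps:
J = -295053/8 (J = -1/8*295053 = -295053/8 ≈ -36882.)
k(615) - J = (-5 + 615)**2 - 1*(-295053/8) = 610**2 + 295053/8 = 372100 + 295053/8 = 3271853/8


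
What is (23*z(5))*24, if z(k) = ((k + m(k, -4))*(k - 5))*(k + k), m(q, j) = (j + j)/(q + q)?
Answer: 0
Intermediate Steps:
m(q, j) = j/q (m(q, j) = (2*j)/((2*q)) = (2*j)*(1/(2*q)) = j/q)
z(k) = 2*k*(-5 + k)*(k - 4/k) (z(k) = ((k - 4/k)*(k - 5))*(k + k) = ((k - 4/k)*(-5 + k))*(2*k) = ((-5 + k)*(k - 4/k))*(2*k) = 2*k*(-5 + k)*(k - 4/k))
(23*z(5))*24 = (23*(40 + 2*5*(-4 + 5**2 - 5*5)))*24 = (23*(40 + 2*5*(-4 + 25 - 25)))*24 = (23*(40 + 2*5*(-4)))*24 = (23*(40 - 40))*24 = (23*0)*24 = 0*24 = 0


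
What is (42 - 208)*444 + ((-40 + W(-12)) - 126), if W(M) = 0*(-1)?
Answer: -73870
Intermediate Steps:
W(M) = 0
(42 - 208)*444 + ((-40 + W(-12)) - 126) = (42 - 208)*444 + ((-40 + 0) - 126) = -166*444 + (-40 - 126) = -73704 - 166 = -73870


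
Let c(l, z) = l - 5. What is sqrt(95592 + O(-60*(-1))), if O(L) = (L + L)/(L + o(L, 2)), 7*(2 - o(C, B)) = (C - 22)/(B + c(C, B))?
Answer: sqrt(403884390)/65 ≈ 309.18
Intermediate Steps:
c(l, z) = -5 + l
o(C, B) = 2 - (-22 + C)/(7*(-5 + B + C)) (o(C, B) = 2 - (C - 22)/(7*(B + (-5 + C))) = 2 - (-22 + C)/(7*(-5 + B + C)))
O(L) = 2*L/(L + (-20 + 13*L)/(7*(-3 + L))) (O(L) = (L + L)/(L + (-48 + 13*L + 14*2)/(7*(-5 + 2 + L))) = (2*L)/(L + (-48 + 13*L + 28)/(7*(-3 + L))) = (2*L)/(L + (-20 + 13*L)/(7*(-3 + L))) = 2*L/(L + (-20 + 13*L)/(7*(-3 + L))))
sqrt(95592 + O(-60*(-1))) = sqrt(95592 + 14*(-60*(-1))*(-3 - 60*(-1))/(-20 - (-480)*(-1) + 7*(-60*(-1))**2)) = sqrt(95592 + 14*60*(-3 + 60)/(-20 - 8*60 + 7*60**2)) = sqrt(95592 + 14*60*57/(-20 - 480 + 7*3600)) = sqrt(95592 + 14*60*57/(-20 - 480 + 25200)) = sqrt(95592 + 14*60*57/24700) = sqrt(95592 + 14*60*(1/24700)*57) = sqrt(95592 + 126/65) = sqrt(6213606/65) = sqrt(403884390)/65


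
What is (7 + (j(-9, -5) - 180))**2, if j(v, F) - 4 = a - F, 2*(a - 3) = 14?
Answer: 23716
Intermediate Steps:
a = 10 (a = 3 + (1/2)*14 = 3 + 7 = 10)
j(v, F) = 14 - F (j(v, F) = 4 + (10 - F) = 14 - F)
(7 + (j(-9, -5) - 180))**2 = (7 + ((14 - 1*(-5)) - 180))**2 = (7 + ((14 + 5) - 180))**2 = (7 + (19 - 180))**2 = (7 - 161)**2 = (-154)**2 = 23716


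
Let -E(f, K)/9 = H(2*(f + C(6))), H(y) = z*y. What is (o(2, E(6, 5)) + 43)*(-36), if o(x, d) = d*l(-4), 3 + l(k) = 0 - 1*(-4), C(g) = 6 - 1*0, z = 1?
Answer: 6228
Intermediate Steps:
C(g) = 6 (C(g) = 6 + 0 = 6)
H(y) = y (H(y) = 1*y = y)
E(f, K) = -108 - 18*f (E(f, K) = -18*(f + 6) = -18*(6 + f) = -9*(12 + 2*f) = -108 - 18*f)
l(k) = 1 (l(k) = -3 + (0 - 1*(-4)) = -3 + (0 + 4) = -3 + 4 = 1)
o(x, d) = d (o(x, d) = d*1 = d)
(o(2, E(6, 5)) + 43)*(-36) = ((-108 - 18*6) + 43)*(-36) = ((-108 - 108) + 43)*(-36) = (-216 + 43)*(-36) = -173*(-36) = 6228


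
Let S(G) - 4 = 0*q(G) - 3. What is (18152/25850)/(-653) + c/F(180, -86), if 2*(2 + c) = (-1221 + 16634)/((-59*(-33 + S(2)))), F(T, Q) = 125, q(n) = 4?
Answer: 2482526581/159347672000 ≈ 0.015579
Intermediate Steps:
S(G) = 1 (S(G) = 4 + (0*4 - 3) = 4 + (0 - 3) = 4 - 3 = 1)
c = 7861/3776 (c = -2 + ((-1221 + 16634)/((-59*(-33 + 1))))/2 = -2 + (15413/((-59*(-32))))/2 = -2 + (15413/1888)/2 = -2 + (15413*(1/1888))/2 = -2 + (1/2)*(15413/1888) = -2 + 15413/3776 = 7861/3776 ≈ 2.0818)
(18152/25850)/(-653) + c/F(180, -86) = (18152/25850)/(-653) + (7861/3776)/125 = (18152*(1/25850))*(-1/653) + (7861/3776)*(1/125) = (9076/12925)*(-1/653) + 7861/472000 = -9076/8440025 + 7861/472000 = 2482526581/159347672000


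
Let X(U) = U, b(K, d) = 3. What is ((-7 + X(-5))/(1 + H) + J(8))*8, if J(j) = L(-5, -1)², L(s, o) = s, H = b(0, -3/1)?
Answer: 176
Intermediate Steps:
H = 3
J(j) = 25 (J(j) = (-5)² = 25)
((-7 + X(-5))/(1 + H) + J(8))*8 = ((-7 - 5)/(1 + 3) + 25)*8 = (-12/4 + 25)*8 = (-12*¼ + 25)*8 = (-3 + 25)*8 = 22*8 = 176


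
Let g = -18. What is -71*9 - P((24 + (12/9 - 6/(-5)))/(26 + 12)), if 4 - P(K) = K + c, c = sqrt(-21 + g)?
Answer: -183056/285 + I*sqrt(39) ≈ -642.3 + 6.245*I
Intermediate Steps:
c = I*sqrt(39) (c = sqrt(-21 - 18) = sqrt(-39) = I*sqrt(39) ≈ 6.245*I)
P(K) = 4 - K - I*sqrt(39) (P(K) = 4 - (K + I*sqrt(39)) = 4 + (-K - I*sqrt(39)) = 4 - K - I*sqrt(39))
-71*9 - P((24 + (12/9 - 6/(-5)))/(26 + 12)) = -71*9 - (4 - (24 + (12/9 - 6/(-5)))/(26 + 12) - I*sqrt(39)) = -639 - (4 - (24 + (12*(1/9) - 6*(-1/5)))/38 - I*sqrt(39)) = -639 - (4 - (24 + (4/3 + 6/5))/38 - I*sqrt(39)) = -639 - (4 - (24 + 38/15)/38 - I*sqrt(39)) = -639 - (4 - 398/(15*38) - I*sqrt(39)) = -639 - (4 - 1*199/285 - I*sqrt(39)) = -639 - (4 - 199/285 - I*sqrt(39)) = -639 - (941/285 - I*sqrt(39)) = -639 + (-941/285 + I*sqrt(39)) = -183056/285 + I*sqrt(39)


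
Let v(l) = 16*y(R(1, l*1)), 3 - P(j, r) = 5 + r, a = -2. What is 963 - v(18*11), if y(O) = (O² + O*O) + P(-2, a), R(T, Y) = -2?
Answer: 835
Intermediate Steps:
P(j, r) = -2 - r (P(j, r) = 3 - (5 + r) = 3 + (-5 - r) = -2 - r)
y(O) = 2*O² (y(O) = (O² + O*O) + (-2 - 1*(-2)) = (O² + O²) + (-2 + 2) = 2*O² + 0 = 2*O²)
v(l) = 128 (v(l) = 16*(2*(-2)²) = 16*(2*4) = 16*8 = 128)
963 - v(18*11) = 963 - 1*128 = 963 - 128 = 835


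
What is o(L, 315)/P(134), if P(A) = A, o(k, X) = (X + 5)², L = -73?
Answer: 51200/67 ≈ 764.18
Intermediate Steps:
o(k, X) = (5 + X)²
o(L, 315)/P(134) = (5 + 315)²/134 = 320²*(1/134) = 102400*(1/134) = 51200/67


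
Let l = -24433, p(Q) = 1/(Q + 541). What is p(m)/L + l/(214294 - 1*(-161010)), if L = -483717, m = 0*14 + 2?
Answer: -6417531376627/98576722257624 ≈ -0.065102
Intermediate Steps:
m = 2 (m = 0 + 2 = 2)
p(Q) = 1/(541 + Q)
p(m)/L + l/(214294 - 1*(-161010)) = 1/((541 + 2)*(-483717)) - 24433/(214294 - 1*(-161010)) = -1/483717/543 - 24433/(214294 + 161010) = (1/543)*(-1/483717) - 24433/375304 = -1/262658331 - 24433*1/375304 = -1/262658331 - 24433/375304 = -6417531376627/98576722257624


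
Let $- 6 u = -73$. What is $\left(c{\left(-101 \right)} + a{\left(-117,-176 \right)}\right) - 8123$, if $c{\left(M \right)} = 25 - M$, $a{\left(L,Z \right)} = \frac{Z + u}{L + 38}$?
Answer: $- \frac{3789595}{474} \approx -7994.9$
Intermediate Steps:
$u = \frac{73}{6}$ ($u = \left(- \frac{1}{6}\right) \left(-73\right) = \frac{73}{6} \approx 12.167$)
$a{\left(L,Z \right)} = \frac{\frac{73}{6} + Z}{38 + L}$ ($a{\left(L,Z \right)} = \frac{Z + \frac{73}{6}}{L + 38} = \frac{\frac{73}{6} + Z}{38 + L}$)
$\left(c{\left(-101 \right)} + a{\left(-117,-176 \right)}\right) - 8123 = \left(\left(25 - -101\right) + \frac{\frac{73}{6} - 176}{38 - 117}\right) - 8123 = \left(\left(25 + 101\right) + \frac{1}{-79} \left(- \frac{983}{6}\right)\right) - 8123 = \left(126 - - \frac{983}{474}\right) - 8123 = \left(126 + \frac{983}{474}\right) - 8123 = \frac{60707}{474} - 8123 = - \frac{3789595}{474}$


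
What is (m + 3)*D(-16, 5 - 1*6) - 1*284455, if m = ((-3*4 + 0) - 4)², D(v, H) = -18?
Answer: -289117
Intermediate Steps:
m = 256 (m = ((-12 + 0) - 4)² = (-12 - 4)² = (-16)² = 256)
(m + 3)*D(-16, 5 - 1*6) - 1*284455 = (256 + 3)*(-18) - 1*284455 = 259*(-18) - 284455 = -4662 - 284455 = -289117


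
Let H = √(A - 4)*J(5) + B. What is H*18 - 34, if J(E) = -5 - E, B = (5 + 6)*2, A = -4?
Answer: 362 - 360*I*√2 ≈ 362.0 - 509.12*I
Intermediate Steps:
B = 22 (B = 11*2 = 22)
H = 22 - 20*I*√2 (H = √(-4 - 4)*(-5 - 1*5) + 22 = √(-8)*(-5 - 5) + 22 = (2*I*√2)*(-10) + 22 = -20*I*√2 + 22 = 22 - 20*I*√2 ≈ 22.0 - 28.284*I)
H*18 - 34 = (22 - 20*I*√2)*18 - 34 = (396 - 360*I*√2) - 34 = 362 - 360*I*√2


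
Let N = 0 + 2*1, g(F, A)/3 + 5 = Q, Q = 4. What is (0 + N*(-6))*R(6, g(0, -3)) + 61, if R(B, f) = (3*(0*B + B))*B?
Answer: -1235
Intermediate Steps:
g(F, A) = -3 (g(F, A) = -15 + 3*4 = -15 + 12 = -3)
R(B, f) = 3*B**2 (R(B, f) = (3*(0 + B))*B = (3*B)*B = 3*B**2)
N = 2 (N = 0 + 2 = 2)
(0 + N*(-6))*R(6, g(0, -3)) + 61 = (0 + 2*(-6))*(3*6**2) + 61 = (0 - 12)*(3*36) + 61 = -12*108 + 61 = -1296 + 61 = -1235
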